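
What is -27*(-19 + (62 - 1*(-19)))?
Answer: -1674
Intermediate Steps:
-27*(-19 + (62 - 1*(-19))) = -27*(-19 + (62 + 19)) = -27*(-19 + 81) = -27*62 = -1674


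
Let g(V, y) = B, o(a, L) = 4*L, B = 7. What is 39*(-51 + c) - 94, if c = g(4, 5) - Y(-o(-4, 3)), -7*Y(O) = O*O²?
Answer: -80062/7 ≈ -11437.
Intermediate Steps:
g(V, y) = 7
Y(O) = -O³/7 (Y(O) = -O*O²/7 = -O³/7)
c = -1679/7 (c = 7 - (-1)*(-4*3)³/7 = 7 - (-1)*(-1*12)³/7 = 7 - (-1)*(-12)³/7 = 7 - (-1)*(-1728)/7 = 7 - 1*1728/7 = 7 - 1728/7 = -1679/7 ≈ -239.86)
39*(-51 + c) - 94 = 39*(-51 - 1679/7) - 94 = 39*(-2036/7) - 94 = -79404/7 - 94 = -80062/7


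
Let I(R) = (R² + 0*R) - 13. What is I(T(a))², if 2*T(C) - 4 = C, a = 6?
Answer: 144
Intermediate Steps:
T(C) = 2 + C/2
I(R) = -13 + R² (I(R) = (R² + 0) - 13 = R² - 13 = -13 + R²)
I(T(a))² = (-13 + (2 + (½)*6)²)² = (-13 + (2 + 3)²)² = (-13 + 5²)² = (-13 + 25)² = 12² = 144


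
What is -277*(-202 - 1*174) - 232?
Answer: 103920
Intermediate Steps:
-277*(-202 - 1*174) - 232 = -277*(-202 - 174) - 232 = -277*(-376) - 232 = 104152 - 232 = 103920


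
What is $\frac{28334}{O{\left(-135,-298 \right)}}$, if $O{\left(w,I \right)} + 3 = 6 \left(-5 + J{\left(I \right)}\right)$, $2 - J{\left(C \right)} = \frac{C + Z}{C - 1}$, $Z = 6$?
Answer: $- \frac{8471866}{8031} \approx -1054.9$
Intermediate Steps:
$J{\left(C \right)} = 2 - \frac{6 + C}{-1 + C}$ ($J{\left(C \right)} = 2 - \frac{C + 6}{C - 1} = 2 - \frac{6 + C}{-1 + C}$)
$O{\left(w,I \right)} = -33 + \frac{6 \left(-8 + I\right)}{-1 + I}$ ($O{\left(w,I \right)} = -3 + 6 \left(-5 + \frac{-8 + I}{-1 + I}\right) = -3 + \left(-30 + \frac{6 \left(-8 + I\right)}{-1 + I}\right) = -33 + \frac{6 \left(-8 + I\right)}{-1 + I}$)
$\frac{28334}{O{\left(-135,-298 \right)}} = \frac{28334}{3 \frac{1}{-1 - 298} \left(-5 - -2682\right)} = \frac{28334}{3 \frac{1}{-299} \left(-5 + 2682\right)} = \frac{28334}{3 \left(- \frac{1}{299}\right) 2677} = \frac{28334}{- \frac{8031}{299}} = 28334 \left(- \frac{299}{8031}\right) = - \frac{8471866}{8031}$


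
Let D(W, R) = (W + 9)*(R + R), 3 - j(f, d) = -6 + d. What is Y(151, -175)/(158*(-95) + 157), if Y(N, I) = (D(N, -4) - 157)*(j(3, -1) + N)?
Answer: 77119/4951 ≈ 15.576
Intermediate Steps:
j(f, d) = 9 - d (j(f, d) = 3 - (-6 + d) = 3 + (6 - d) = 9 - d)
D(W, R) = 2*R*(9 + W) (D(W, R) = (9 + W)*(2*R) = 2*R*(9 + W))
Y(N, I) = (-229 - 8*N)*(10 + N) (Y(N, I) = (2*(-4)*(9 + N) - 157)*((9 - 1*(-1)) + N) = ((-72 - 8*N) - 157)*((9 + 1) + N) = (-229 - 8*N)*(10 + N))
Y(151, -175)/(158*(-95) + 157) = (-2290 - 309*151 - 8*151²)/(158*(-95) + 157) = (-2290 - 46659 - 8*22801)/(-15010 + 157) = (-2290 - 46659 - 182408)/(-14853) = -231357*(-1/14853) = 77119/4951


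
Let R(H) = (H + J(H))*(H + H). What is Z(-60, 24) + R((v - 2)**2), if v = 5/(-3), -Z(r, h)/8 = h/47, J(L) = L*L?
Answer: 178773052/34263 ≈ 5217.7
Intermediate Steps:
J(L) = L**2
Z(r, h) = -8*h/47
v = -5/3 (v = 5*(-1/3) = -5/3 ≈ -1.6667)
R(H) = 2*H*(H + H**2) (R(H) = (H + H**2)*(H + H) = (H + H**2)*(2*H) = 2*H*(H + H**2))
Z(-60, 24) + R((v - 2)**2) = -8/47*24 + 2*((-5/3 - 2)**2)**2*(1 + (-5/3 - 2)**2) = -192/47 + 2*((-11/3)**2)**2*(1 + (-11/3)**2) = -192/47 + 2*(121/9)**2*(1 + 121/9) = -192/47 + 2*(14641/81)*(130/9) = -192/47 + 3806660/729 = 178773052/34263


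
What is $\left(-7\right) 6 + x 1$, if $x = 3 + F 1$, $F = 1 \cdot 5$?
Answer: $-34$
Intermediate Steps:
$F = 5$
$x = 8$ ($x = 3 + 5 \cdot 1 = 3 + 5 = 8$)
$\left(-7\right) 6 + x 1 = \left(-7\right) 6 + 8 \cdot 1 = -42 + 8 = -34$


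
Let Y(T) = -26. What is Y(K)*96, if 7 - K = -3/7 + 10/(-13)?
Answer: -2496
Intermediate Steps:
K = 746/91 (K = 7 - (-3/7 + 10/(-13)) = 7 - (-3*1/7 + 10*(-1/13)) = 7 - (-3/7 - 10/13) = 7 - 1*(-109/91) = 7 + 109/91 = 746/91 ≈ 8.1978)
Y(K)*96 = -26*96 = -2496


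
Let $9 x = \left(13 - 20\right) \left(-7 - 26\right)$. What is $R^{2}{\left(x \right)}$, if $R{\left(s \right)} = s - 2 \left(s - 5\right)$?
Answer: $\frac{2209}{9} \approx 245.44$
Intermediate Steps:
$x = \frac{77}{3}$ ($x = \frac{\left(13 - 20\right) \left(-7 - 26\right)}{9} = \frac{\left(-7\right) \left(-33\right)}{9} = \frac{1}{9} \cdot 231 = \frac{77}{3} \approx 25.667$)
$R{\left(s \right)} = 10 - s$ ($R{\left(s \right)} = s - 2 \left(-5 + s\right) = s - \left(-10 + 2 s\right) = 10 - s$)
$R^{2}{\left(x \right)} = \left(10 - \frac{77}{3}\right)^{2} = \left(- \frac{47}{3}\right)^{2} = \frac{2209}{9}$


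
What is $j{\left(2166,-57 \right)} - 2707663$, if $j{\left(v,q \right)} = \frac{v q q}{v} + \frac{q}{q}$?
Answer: $-2704413$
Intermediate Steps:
$j{\left(v,q \right)} = 1 + q^{2}$ ($j{\left(v,q \right)} = \frac{q v q}{v} + 1 = \frac{v q^{2}}{v} + 1 = q^{2} + 1 = 1 + q^{2}$)
$j{\left(2166,-57 \right)} - 2707663 = \left(1 + \left(-57\right)^{2}\right) - 2707663 = \left(1 + 3249\right) - 2707663 = 3250 - 2707663 = -2704413$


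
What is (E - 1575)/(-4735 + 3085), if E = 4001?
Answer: -1213/825 ≈ -1.4703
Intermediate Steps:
(E - 1575)/(-4735 + 3085) = (4001 - 1575)/(-4735 + 3085) = 2426/(-1650) = 2426*(-1/1650) = -1213/825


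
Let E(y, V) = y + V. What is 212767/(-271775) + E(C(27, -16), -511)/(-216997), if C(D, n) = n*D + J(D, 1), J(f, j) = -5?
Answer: -45912157999/58974359675 ≈ -0.77851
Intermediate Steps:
C(D, n) = -5 + D*n (C(D, n) = n*D - 5 = D*n - 5 = -5 + D*n)
E(y, V) = V + y
212767/(-271775) + E(C(27, -16), -511)/(-216997) = 212767/(-271775) + (-511 + (-5 + 27*(-16)))/(-216997) = 212767*(-1/271775) + (-511 + (-5 - 432))*(-1/216997) = -212767/271775 + (-511 - 437)*(-1/216997) = -212767/271775 - 948*(-1/216997) = -212767/271775 + 948/216997 = -45912157999/58974359675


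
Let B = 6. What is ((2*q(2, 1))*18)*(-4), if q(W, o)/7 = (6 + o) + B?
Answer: -13104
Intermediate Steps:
q(W, o) = 84 + 7*o (q(W, o) = 7*((6 + o) + 6) = 7*(12 + o) = 84 + 7*o)
((2*q(2, 1))*18)*(-4) = ((2*(84 + 7*1))*18)*(-4) = ((2*(84 + 7))*18)*(-4) = ((2*91)*18)*(-4) = (182*18)*(-4) = 3276*(-4) = -13104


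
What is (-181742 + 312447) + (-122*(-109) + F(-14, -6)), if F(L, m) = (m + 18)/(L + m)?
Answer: 720012/5 ≈ 1.4400e+5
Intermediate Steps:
F(L, m) = (18 + m)/(L + m)
(-181742 + 312447) + (-122*(-109) + F(-14, -6)) = (-181742 + 312447) + (-122*(-109) + (18 - 6)/(-14 - 6)) = 130705 + (13298 + 12/(-20)) = 130705 + (13298 - 1/20*12) = 130705 + (13298 - ⅗) = 130705 + 66487/5 = 720012/5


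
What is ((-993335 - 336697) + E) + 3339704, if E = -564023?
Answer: 1445649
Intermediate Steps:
((-993335 - 336697) + E) + 3339704 = ((-993335 - 336697) - 564023) + 3339704 = (-1330032 - 564023) + 3339704 = -1894055 + 3339704 = 1445649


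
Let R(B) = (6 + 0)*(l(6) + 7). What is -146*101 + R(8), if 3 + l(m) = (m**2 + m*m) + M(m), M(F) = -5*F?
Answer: -14470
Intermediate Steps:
l(m) = -3 - 5*m + 2*m**2 (l(m) = -3 + ((m**2 + m*m) - 5*m) = -3 + ((m**2 + m**2) - 5*m) = -3 + (2*m**2 - 5*m) = -3 + (-5*m + 2*m**2) = -3 - 5*m + 2*m**2)
R(B) = 276 (R(B) = (6 + 0)*((-3 - 5*6 + 2*6**2) + 7) = 6*((-3 - 30 + 2*36) + 7) = 6*((-3 - 30 + 72) + 7) = 6*(39 + 7) = 6*46 = 276)
-146*101 + R(8) = -146*101 + 276 = -14746 + 276 = -14470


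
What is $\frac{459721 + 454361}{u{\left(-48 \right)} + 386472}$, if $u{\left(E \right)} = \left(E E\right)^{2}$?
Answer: $\frac{152347}{949148} \approx 0.16051$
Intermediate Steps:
$u{\left(E \right)} = E^{4}$ ($u{\left(E \right)} = \left(E^{2}\right)^{2} = E^{4}$)
$\frac{459721 + 454361}{u{\left(-48 \right)} + 386472} = \frac{459721 + 454361}{\left(-48\right)^{4} + 386472} = \frac{914082}{5308416 + 386472} = \frac{914082}{5694888} = 914082 \cdot \frac{1}{5694888} = \frac{152347}{949148}$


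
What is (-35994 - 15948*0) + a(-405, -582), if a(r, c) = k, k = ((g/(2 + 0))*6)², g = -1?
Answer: -35985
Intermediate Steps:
k = 9 (k = ((-1/(2 + 0))*6)² = ((-1/2)*6)² = (((½)*(-1))*6)² = (-½*6)² = (-3)² = 9)
a(r, c) = 9
(-35994 - 15948*0) + a(-405, -582) = (-35994 - 15948*0) + 9 = (-35994 + 0) + 9 = -35994 + 9 = -35985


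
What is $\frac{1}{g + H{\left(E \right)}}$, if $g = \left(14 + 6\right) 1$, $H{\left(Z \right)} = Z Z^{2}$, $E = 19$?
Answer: $\frac{1}{6879} \approx 0.00014537$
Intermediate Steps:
$H{\left(Z \right)} = Z^{3}$
$g = 20$ ($g = 20 \cdot 1 = 20$)
$\frac{1}{g + H{\left(E \right)}} = \frac{1}{20 + 19^{3}} = \frac{1}{20 + 6859} = \frac{1}{6879}$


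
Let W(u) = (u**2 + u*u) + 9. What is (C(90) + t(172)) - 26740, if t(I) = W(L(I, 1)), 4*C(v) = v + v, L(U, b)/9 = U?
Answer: 4765922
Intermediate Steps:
L(U, b) = 9*U
W(u) = 9 + 2*u**2 (W(u) = (u**2 + u**2) + 9 = 2*u**2 + 9 = 9 + 2*u**2)
C(v) = v/2 (C(v) = (v + v)/4 = (2*v)/4 = v/2)
t(I) = 9 + 162*I**2 (t(I) = 9 + 2*(9*I)**2 = 9 + 2*(81*I**2) = 9 + 162*I**2)
(C(90) + t(172)) - 26740 = ((1/2)*90 + (9 + 162*172**2)) - 26740 = (45 + (9 + 162*29584)) - 26740 = (45 + (9 + 4792608)) - 26740 = (45 + 4792617) - 26740 = 4792662 - 26740 = 4765922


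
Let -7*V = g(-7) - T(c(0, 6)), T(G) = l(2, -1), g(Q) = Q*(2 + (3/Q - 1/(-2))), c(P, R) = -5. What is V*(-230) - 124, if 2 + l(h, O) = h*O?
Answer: -469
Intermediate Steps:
l(h, O) = -2 + O*h (l(h, O) = -2 + h*O = -2 + O*h)
g(Q) = Q*(5/2 + 3/Q) (g(Q) = Q*(2 + (3/Q - 1*(-½))) = Q*(2 + (3/Q + ½)) = Q*(2 + (½ + 3/Q)) = Q*(5/2 + 3/Q))
T(G) = -4 (T(G) = -2 - 1*2 = -2 - 2 = -4)
V = 3/2 (V = -((3 + (5/2)*(-7)) - 1*(-4))/7 = -((3 - 35/2) + 4)/7 = -(-29/2 + 4)/7 = -⅐*(-21/2) = 3/2 ≈ 1.5000)
V*(-230) - 124 = (3/2)*(-230) - 124 = -345 - 124 = -469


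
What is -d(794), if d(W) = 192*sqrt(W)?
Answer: -192*sqrt(794) ≈ -5410.2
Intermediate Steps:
-d(794) = -192*sqrt(794)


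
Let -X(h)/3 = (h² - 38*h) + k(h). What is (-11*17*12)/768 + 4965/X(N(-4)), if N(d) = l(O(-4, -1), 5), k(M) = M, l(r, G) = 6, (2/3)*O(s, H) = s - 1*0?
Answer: 35569/5952 ≈ 5.9760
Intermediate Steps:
O(s, H) = 3*s/2 (O(s, H) = 3*(s - 1*0)/2 = 3*(s + 0)/2 = 3*s/2)
N(d) = 6
X(h) = -3*h² + 111*h (X(h) = -3*((h² - 38*h) + h) = -3*(h² - 37*h) = -3*h² + 111*h)
(-11*17*12)/768 + 4965/X(N(-4)) = (-11*17*12)/768 + 4965/((3*6*(37 - 1*6))) = -187*12*(1/768) + 4965/((3*6*(37 - 6))) = -2244*1/768 + 4965/((3*6*31)) = -187/64 + 4965/558 = -187/64 + 4965*(1/558) = -187/64 + 1655/186 = 35569/5952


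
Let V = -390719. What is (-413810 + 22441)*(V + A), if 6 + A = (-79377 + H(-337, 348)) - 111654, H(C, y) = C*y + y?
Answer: 273443258396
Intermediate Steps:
H(C, y) = y + C*y
A = -307965 (A = -6 + ((-79377 + 348*(1 - 337)) - 111654) = -6 + ((-79377 + 348*(-336)) - 111654) = -6 + ((-79377 - 116928) - 111654) = -6 + (-196305 - 111654) = -6 - 307959 = -307965)
(-413810 + 22441)*(V + A) = (-413810 + 22441)*(-390719 - 307965) = -391369*(-698684) = 273443258396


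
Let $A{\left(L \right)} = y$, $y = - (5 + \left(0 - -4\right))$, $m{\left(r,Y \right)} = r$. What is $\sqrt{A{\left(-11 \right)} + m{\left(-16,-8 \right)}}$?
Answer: $5 i \approx 5.0 i$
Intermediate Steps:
$y = -9$ ($y = - (5 + \left(0 + 4\right)) = - (5 + 4) = \left(-1\right) 9 = -9$)
$A{\left(L \right)} = -9$
$\sqrt{A{\left(-11 \right)} + m{\left(-16,-8 \right)}} = \sqrt{-9 - 16} = \sqrt{-25} = 5 i$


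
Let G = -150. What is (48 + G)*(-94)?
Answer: 9588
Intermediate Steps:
(48 + G)*(-94) = (48 - 150)*(-94) = -102*(-94) = 9588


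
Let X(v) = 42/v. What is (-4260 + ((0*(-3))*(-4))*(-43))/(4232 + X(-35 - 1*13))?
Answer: -11360/11283 ≈ -1.0068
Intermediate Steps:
(-4260 + ((0*(-3))*(-4))*(-43))/(4232 + X(-35 - 1*13)) = (-4260 + ((0*(-3))*(-4))*(-43))/(4232 + 42/(-35 - 1*13)) = (-4260 + (0*(-4))*(-43))/(4232 + 42/(-35 - 13)) = (-4260 + 0*(-43))/(4232 + 42/(-48)) = (-4260 + 0)/(4232 + 42*(-1/48)) = -4260/(4232 - 7/8) = -4260/33849/8 = -4260*8/33849 = -11360/11283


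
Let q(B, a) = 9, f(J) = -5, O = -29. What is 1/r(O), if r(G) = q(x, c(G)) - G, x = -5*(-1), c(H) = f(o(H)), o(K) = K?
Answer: 1/38 ≈ 0.026316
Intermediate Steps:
c(H) = -5
x = 5
r(G) = 9 - G
1/r(O) = 1/(9 - 1*(-29)) = 1/(9 + 29) = 1/38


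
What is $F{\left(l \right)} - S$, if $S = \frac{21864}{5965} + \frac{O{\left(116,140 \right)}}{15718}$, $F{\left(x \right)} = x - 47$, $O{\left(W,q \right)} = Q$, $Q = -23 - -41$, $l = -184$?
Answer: $- \frac{11000916846}{46878935} \approx -234.67$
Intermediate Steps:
$Q = 18$ ($Q = -23 + 41 = 18$)
$O{\left(W,q \right)} = 18$
$F{\left(x \right)} = -47 + x$
$S = \frac{171882861}{46878935}$ ($S = \frac{21864}{5965} + \frac{18}{15718} = 21864 \cdot \frac{1}{5965} + 18 \cdot \frac{1}{15718} = \frac{21864}{5965} + \frac{9}{7859} = \frac{171882861}{46878935} \approx 3.6665$)
$F{\left(l \right)} - S = \left(-47 - 184\right) - \frac{171882861}{46878935} = -231 - \frac{171882861}{46878935} = - \frac{11000916846}{46878935}$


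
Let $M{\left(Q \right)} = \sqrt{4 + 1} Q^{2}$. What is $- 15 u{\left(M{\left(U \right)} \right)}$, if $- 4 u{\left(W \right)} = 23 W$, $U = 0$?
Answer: $0$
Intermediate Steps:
$M{\left(Q \right)} = \sqrt{5} Q^{2}$
$u{\left(W \right)} = - \frac{23 W}{4}$
$- 15 u{\left(M{\left(U \right)} \right)} = - 15 \left(- \frac{23 \sqrt{5} \cdot 0^{2}}{4}\right) = - 15 \left(- \frac{23 \sqrt{5} \cdot 0}{4}\right) = - 15 \left(\left(- \frac{23}{4}\right) 0\right) = \left(-15\right) 0 = 0$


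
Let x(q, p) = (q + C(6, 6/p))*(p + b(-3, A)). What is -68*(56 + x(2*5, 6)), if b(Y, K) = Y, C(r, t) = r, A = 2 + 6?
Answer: -7072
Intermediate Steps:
A = 8
x(q, p) = (-3 + p)*(6 + q) (x(q, p) = (q + 6)*(p - 3) = (6 + q)*(-3 + p) = (-3 + p)*(6 + q))
-68*(56 + x(2*5, 6)) = -68*(56 + (-18 - 6*5 + 6*6 + 6*(2*5))) = -68*(56 + (-18 - 3*10 + 36 + 6*10)) = -68*(56 + (-18 - 30 + 36 + 60)) = -68*(56 + 48) = -68*104 = -7072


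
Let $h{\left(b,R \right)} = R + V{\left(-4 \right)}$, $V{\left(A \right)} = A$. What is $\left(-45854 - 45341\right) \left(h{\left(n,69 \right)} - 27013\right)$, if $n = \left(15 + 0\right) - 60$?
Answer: $2457522860$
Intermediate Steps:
$n = -45$ ($n = 15 - 60 = -45$)
$h{\left(b,R \right)} = -4 + R$ ($h{\left(b,R \right)} = R - 4 = -4 + R$)
$\left(-45854 - 45341\right) \left(h{\left(n,69 \right)} - 27013\right) = \left(-45854 - 45341\right) \left(\left(-4 + 69\right) - 27013\right) = - 91195 \left(65 - 27013\right) = \left(-91195\right) \left(-26948\right) = 2457522860$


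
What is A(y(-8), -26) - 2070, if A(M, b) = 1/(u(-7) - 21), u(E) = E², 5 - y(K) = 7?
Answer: -57959/28 ≈ -2070.0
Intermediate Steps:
y(K) = -2 (y(K) = 5 - 1*7 = 5 - 7 = -2)
A(M, b) = 1/28 (A(M, b) = 1/((-7)² - 21) = 1/(49 - 21) = 1/28)
A(y(-8), -26) - 2070 = 1/28 - 2070 = -57959/28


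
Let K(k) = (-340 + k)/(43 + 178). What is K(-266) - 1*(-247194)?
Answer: 54629268/221 ≈ 2.4719e+5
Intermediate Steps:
K(k) = -20/13 + k/221 (K(k) = (-340 + k)/221 = (-340 + k)*(1/221) = -20/13 + k/221)
K(-266) - 1*(-247194) = (-20/13 + (1/221)*(-266)) - 1*(-247194) = (-20/13 - 266/221) + 247194 = -606/221 + 247194 = 54629268/221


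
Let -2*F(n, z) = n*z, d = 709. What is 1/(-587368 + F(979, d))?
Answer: -2/1868847 ≈ -1.0702e-6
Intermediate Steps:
F(n, z) = -n*z/2
1/(-587368 + F(979, d)) = 1/(-587368 - ½*979*709) = 1/(-587368 - 694111/2) = 1/(-1868847/2) = -2/1868847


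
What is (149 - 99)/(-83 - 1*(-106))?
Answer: 50/23 ≈ 2.1739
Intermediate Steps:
(149 - 99)/(-83 - 1*(-106)) = 50/(-83 + 106) = 50/23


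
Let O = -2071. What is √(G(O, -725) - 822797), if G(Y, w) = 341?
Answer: 6*I*√22846 ≈ 906.89*I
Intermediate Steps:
√(G(O, -725) - 822797) = √(341 - 822797) = √(-822456) = 6*I*√22846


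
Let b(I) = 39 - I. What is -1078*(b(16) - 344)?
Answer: 346038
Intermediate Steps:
-1078*(b(16) - 344) = -1078*((39 - 1*16) - 344) = -1078*((39 - 16) - 344) = -1078*(23 - 344) = -1078*(-321) = 346038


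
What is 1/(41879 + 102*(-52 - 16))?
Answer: 1/34943 ≈ 2.8618e-5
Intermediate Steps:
1/(41879 + 102*(-52 - 16)) = 1/(41879 + 102*(-68)) = 1/(41879 - 6936) = 1/34943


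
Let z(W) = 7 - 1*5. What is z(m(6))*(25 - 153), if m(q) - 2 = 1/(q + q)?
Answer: -256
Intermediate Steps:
m(q) = 2 + 1/(2*q) (m(q) = 2 + 1/(q + q) = 2 + 1/(2*q))
z(W) = 2 (z(W) = 7 - 5 = 2)
z(m(6))*(25 - 153) = 2*(25 - 153) = 2*(-128) = -256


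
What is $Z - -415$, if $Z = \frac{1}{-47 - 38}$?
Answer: $\frac{35274}{85} \approx 414.99$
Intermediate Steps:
$Z = - \frac{1}{85}$ ($Z = \frac{1}{-85} = - \frac{1}{85} \approx -0.011765$)
$Z - -415 = - \frac{1}{85} - -415 = - \frac{1}{85} + 415 = \frac{35274}{85}$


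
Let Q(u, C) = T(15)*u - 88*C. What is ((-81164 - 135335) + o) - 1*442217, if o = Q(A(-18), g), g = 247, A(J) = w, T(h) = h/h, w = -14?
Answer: -680466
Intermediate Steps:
T(h) = 1
A(J) = -14
Q(u, C) = u - 88*C (Q(u, C) = 1*u - 88*C = u - 88*C)
o = -21750 (o = -14 - 88*247 = -14 - 21736 = -21750)
((-81164 - 135335) + o) - 1*442217 = ((-81164 - 135335) - 21750) - 1*442217 = (-216499 - 21750) - 442217 = -238249 - 442217 = -680466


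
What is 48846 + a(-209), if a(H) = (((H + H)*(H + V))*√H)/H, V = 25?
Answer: 48846 - 368*I*√209 ≈ 48846.0 - 5320.1*I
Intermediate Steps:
a(H) = 2*√H*(25 + H) (a(H) = (((H + H)*(H + 25))*√H)/H = (((2*H)*(25 + H))*√H)/H = ((2*H*(25 + H))*√H)/H = (2*H^(3/2)*(25 + H))/H = 2*√H*(25 + H))
48846 + a(-209) = 48846 + 2*√(-209)*(25 - 209) = 48846 + 2*(I*√209)*(-184) = 48846 - 368*I*√209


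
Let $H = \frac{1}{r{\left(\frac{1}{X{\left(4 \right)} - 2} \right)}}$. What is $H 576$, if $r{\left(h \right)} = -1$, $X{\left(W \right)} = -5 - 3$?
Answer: $-576$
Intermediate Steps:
$X{\left(W \right)} = -8$
$H = -1$ ($H = \frac{1}{-1} = -1$)
$H 576 = \left(-1\right) 576 = -576$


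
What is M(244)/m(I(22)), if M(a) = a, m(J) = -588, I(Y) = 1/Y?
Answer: -61/147 ≈ -0.41497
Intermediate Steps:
M(244)/m(I(22)) = 244/(-588) = 244*(-1/588) = -61/147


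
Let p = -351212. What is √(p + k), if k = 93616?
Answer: 2*I*√64399 ≈ 507.54*I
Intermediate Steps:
√(p + k) = √(-351212 + 93616) = √(-257596) = 2*I*√64399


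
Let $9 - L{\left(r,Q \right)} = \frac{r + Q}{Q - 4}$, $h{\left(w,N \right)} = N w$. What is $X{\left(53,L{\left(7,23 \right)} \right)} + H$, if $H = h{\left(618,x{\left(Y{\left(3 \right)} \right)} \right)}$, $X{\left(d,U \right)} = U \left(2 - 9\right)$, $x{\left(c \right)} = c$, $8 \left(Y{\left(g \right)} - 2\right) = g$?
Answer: $\frac{107601}{76} \approx 1415.8$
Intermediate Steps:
$Y{\left(g \right)} = 2 + \frac{g}{8}$
$L{\left(r,Q \right)} = 9 - \frac{Q + r}{-4 + Q}$ ($L{\left(r,Q \right)} = 9 - \frac{r + Q}{Q - 4} = 9 - \frac{Q + r}{-4 + Q}$)
$X{\left(d,U \right)} = - 7 U$ ($X{\left(d,U \right)} = U \left(-7\right) = - 7 U$)
$H = \frac{5871}{4}$ ($H = \left(2 + \frac{1}{8} \cdot 3\right) 618 = \left(2 + \frac{3}{8}\right) 618 = \frac{19}{8} \cdot 618 = \frac{5871}{4} \approx 1467.8$)
$X{\left(53,L{\left(7,23 \right)} \right)} + H = - 7 \frac{-36 - 7 + 8 \cdot 23}{-4 + 23} + \frac{5871}{4} = - 7 \frac{-36 - 7 + 184}{19} + \frac{5871}{4} = - 7 \cdot \frac{1}{19} \cdot 141 + \frac{5871}{4} = \left(-7\right) \frac{141}{19} + \frac{5871}{4} = - \frac{987}{19} + \frac{5871}{4} = \frac{107601}{76}$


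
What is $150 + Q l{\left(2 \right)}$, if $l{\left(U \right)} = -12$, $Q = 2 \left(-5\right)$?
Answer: $270$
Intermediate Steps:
$Q = -10$
$150 + Q l{\left(2 \right)} = 150 - -120 = 150 + 120 = 270$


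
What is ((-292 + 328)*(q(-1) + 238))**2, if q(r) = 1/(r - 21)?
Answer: 8879292900/121 ≈ 7.3383e+7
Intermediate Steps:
q(r) = 1/(-21 + r)
((-292 + 328)*(q(-1) + 238))**2 = ((-292 + 328)*(1/(-21 - 1) + 238))**2 = (36*(1/(-22) + 238))**2 = (36*(-1/22 + 238))**2 = (36*(5235/22))**2 = (94230/11)**2 = 8879292900/121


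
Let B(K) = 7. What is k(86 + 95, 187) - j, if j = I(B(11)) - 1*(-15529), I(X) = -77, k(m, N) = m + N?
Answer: -15084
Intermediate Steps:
k(m, N) = N + m
j = 15452 (j = -77 - 1*(-15529) = -77 + 15529 = 15452)
k(86 + 95, 187) - j = (187 + (86 + 95)) - 1*15452 = (187 + 181) - 15452 = 368 - 15452 = -15084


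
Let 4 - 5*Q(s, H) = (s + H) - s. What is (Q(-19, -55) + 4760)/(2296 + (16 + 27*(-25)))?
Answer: 23859/8185 ≈ 2.9150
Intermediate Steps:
Q(s, H) = ⅘ - H/5 (Q(s, H) = ⅘ - ((s + H) - s)/5 = ⅘ - ((H + s) - s)/5 = ⅘ - H/5)
(Q(-19, -55) + 4760)/(2296 + (16 + 27*(-25))) = ((⅘ - ⅕*(-55)) + 4760)/(2296 + (16 + 27*(-25))) = ((⅘ + 11) + 4760)/(2296 + (16 - 675)) = (59/5 + 4760)/(2296 - 659) = (23859/5)/1637 = (23859/5)*(1/1637) = 23859/8185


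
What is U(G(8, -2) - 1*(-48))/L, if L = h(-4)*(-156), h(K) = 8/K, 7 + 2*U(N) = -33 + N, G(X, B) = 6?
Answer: 7/312 ≈ 0.022436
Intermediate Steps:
U(N) = -20 + N/2 (U(N) = -7/2 + (-33 + N)/2 = -7/2 + (-33/2 + N/2) = -20 + N/2)
L = 312 (L = (8/(-4))*(-156) = (8*(-1/4))*(-156) = -2*(-156) = 312)
U(G(8, -2) - 1*(-48))/L = (-20 + (6 - 1*(-48))/2)/312 = (-20 + (6 + 48)/2)*(1/312) = (-20 + (1/2)*54)*(1/312) = (-20 + 27)*(1/312) = 7*(1/312) = 7/312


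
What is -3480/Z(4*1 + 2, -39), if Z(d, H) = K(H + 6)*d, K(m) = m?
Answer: 580/33 ≈ 17.576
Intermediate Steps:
Z(d, H) = d*(6 + H) (Z(d, H) = (H + 6)*d = (6 + H)*d = d*(6 + H))
-3480/Z(4*1 + 2, -39) = -3480*1/((6 - 39)*(4*1 + 2)) = -3480*(-1/(33*(4 + 2))) = -3480/(6*(-33)) = -3480/(-198) = -3480*(-1/198) = 580/33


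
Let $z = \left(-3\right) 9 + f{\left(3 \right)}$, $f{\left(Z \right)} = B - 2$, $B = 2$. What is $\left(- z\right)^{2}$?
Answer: $729$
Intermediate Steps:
$f{\left(Z \right)} = 0$ ($f{\left(Z \right)} = 2 - 2 = 0$)
$z = -27$ ($z = \left(-3\right) 9 + 0 = -27 + 0 = -27$)
$\left(- z\right)^{2} = \left(\left(-1\right) \left(-27\right)\right)^{2} = 27^{2} = 729$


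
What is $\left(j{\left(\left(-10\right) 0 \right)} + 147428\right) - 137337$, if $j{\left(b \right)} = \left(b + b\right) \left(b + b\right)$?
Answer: $10091$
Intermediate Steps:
$j{\left(b \right)} = 4 b^{2}$ ($j{\left(b \right)} = 2 b 2 b = 4 b^{2}$)
$\left(j{\left(\left(-10\right) 0 \right)} + 147428\right) - 137337 = \left(4 \left(\left(-10\right) 0\right)^{2} + 147428\right) - 137337 = \left(4 \cdot 0^{2} + 147428\right) - 137337 = \left(4 \cdot 0 + 147428\right) - 137337 = \left(0 + 147428\right) - 137337 = 147428 - 137337 = 10091$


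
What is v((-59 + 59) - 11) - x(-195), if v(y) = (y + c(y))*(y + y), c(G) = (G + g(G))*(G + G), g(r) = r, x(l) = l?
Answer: -10211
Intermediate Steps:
c(G) = 4*G² (c(G) = (G + G)*(G + G) = (2*G)*(2*G) = 4*G²)
v(y) = 2*y*(y + 4*y²) (v(y) = (y + 4*y²)*(y + y) = (y + 4*y²)*(2*y) = 2*y*(y + 4*y²))
v((-59 + 59) - 11) - x(-195) = ((-59 + 59) - 11)²*(2 + 8*((-59 + 59) - 11)) - 1*(-195) = (0 - 11)²*(2 + 8*(0 - 11)) + 195 = (-11)²*(2 + 8*(-11)) + 195 = 121*(2 - 88) + 195 = 121*(-86) + 195 = -10406 + 195 = -10211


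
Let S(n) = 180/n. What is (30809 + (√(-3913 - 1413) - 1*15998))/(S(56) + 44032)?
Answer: 207354/616493 + 14*I*√5326/616493 ≈ 0.33634 + 0.0016573*I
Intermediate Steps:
(30809 + (√(-3913 - 1413) - 1*15998))/(S(56) + 44032) = (30809 + (√(-3913 - 1413) - 1*15998))/(180/56 + 44032) = (30809 + (√(-5326) - 15998))/(180*(1/56) + 44032) = (30809 + (I*√5326 - 15998))/(45/14 + 44032) = (30809 + (-15998 + I*√5326))/(616493/14) = (14811 + I*√5326)*(14/616493) = 207354/616493 + 14*I*√5326/616493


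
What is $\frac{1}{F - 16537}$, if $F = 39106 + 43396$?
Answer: $\frac{1}{65965} \approx 1.516 \cdot 10^{-5}$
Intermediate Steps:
$F = 82502$
$\frac{1}{F - 16537} = \frac{1}{82502 - 16537} = \frac{1}{65965}$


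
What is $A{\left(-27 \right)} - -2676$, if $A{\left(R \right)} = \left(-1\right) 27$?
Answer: $2649$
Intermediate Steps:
$A{\left(R \right)} = -27$
$A{\left(-27 \right)} - -2676 = -27 - -2676 = -27 + 2676 = 2649$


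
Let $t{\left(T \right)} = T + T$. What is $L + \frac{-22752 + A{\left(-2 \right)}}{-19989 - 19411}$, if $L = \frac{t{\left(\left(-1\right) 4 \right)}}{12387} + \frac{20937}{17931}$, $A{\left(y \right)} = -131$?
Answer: $\frac{5098392582217}{2917061700600} \approx 1.7478$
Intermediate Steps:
$t{\left(T \right)} = 2 T$
$L = \frac{86401057}{74037099}$ ($L = \frac{2 \left(\left(-1\right) 4\right)}{12387} + \frac{20937}{17931} = 2 \left(-4\right) \frac{1}{12387} + 20937 \cdot \frac{1}{17931} = \left(-8\right) \frac{1}{12387} + \frac{6979}{5977} = - \frac{8}{12387} + \frac{6979}{5977} = \frac{86401057}{74037099} \approx 1.167$)
$L + \frac{-22752 + A{\left(-2 \right)}}{-19989 - 19411} = \frac{86401057}{74037099} + \frac{-22752 - 131}{-19989 - 19411} = \frac{86401057}{74037099} - \frac{22883}{-39400} = \frac{86401057}{74037099} - - \frac{22883}{39400} = \frac{86401057}{74037099} + \frac{22883}{39400} = \frac{5098392582217}{2917061700600}$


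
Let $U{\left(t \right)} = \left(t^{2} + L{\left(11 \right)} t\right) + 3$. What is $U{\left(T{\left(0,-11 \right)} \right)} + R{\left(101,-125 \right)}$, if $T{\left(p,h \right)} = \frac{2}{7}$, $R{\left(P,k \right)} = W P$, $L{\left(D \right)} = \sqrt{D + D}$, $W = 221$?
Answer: $\frac{1093880}{49} + \frac{2 \sqrt{22}}{7} \approx 22325.0$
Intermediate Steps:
$L{\left(D \right)} = \sqrt{2} \sqrt{D}$ ($L{\left(D \right)} = \sqrt{2 D} = \sqrt{2} \sqrt{D}$)
$R{\left(P,k \right)} = 221 P$
$T{\left(p,h \right)} = \frac{2}{7}$ ($T{\left(p,h \right)} = 2 \cdot \frac{1}{7} = \frac{2}{7}$)
$U{\left(t \right)} = 3 + t^{2} + t \sqrt{22}$ ($U{\left(t \right)} = \left(t^{2} + \sqrt{2} \sqrt{11} t\right) + 3 = \left(t^{2} + \sqrt{22} t\right) + 3 = \left(t^{2} + t \sqrt{22}\right) + 3 = 3 + t^{2} + t \sqrt{22}$)
$U{\left(T{\left(0,-11 \right)} \right)} + R{\left(101,-125 \right)} = \left(3 + \left(\frac{2}{7}\right)^{2} + \frac{2 \sqrt{22}}{7}\right) + 221 \cdot 101 = \left(3 + \frac{4}{49} + \frac{2 \sqrt{22}}{7}\right) + 22321 = \left(\frac{151}{49} + \frac{2 \sqrt{22}}{7}\right) + 22321 = \frac{1093880}{49} + \frac{2 \sqrt{22}}{7}$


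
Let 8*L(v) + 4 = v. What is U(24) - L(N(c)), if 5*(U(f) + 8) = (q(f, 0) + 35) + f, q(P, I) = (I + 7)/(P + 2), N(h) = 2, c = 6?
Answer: 1067/260 ≈ 4.1038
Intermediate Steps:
L(v) = -1/2 + v/8
q(P, I) = (7 + I)/(2 + P)
U(f) = -1 + f/5 + 7/(5*(2 + f)) (U(f) = -8 + (((7 + 0)/(2 + f) + 35) + f)/5 = -8 + ((7/(2 + f) + 35) + f)/5 = -8 + ((35 + 7/(2 + f)) + f)/5 = -8 + (35 + f + 7/(2 + f))/5 = -8 + (7 + f/5 + 7/(5*(2 + f))) = -1 + f/5 + 7/(5*(2 + f)))
U(24) - L(N(c)) = (7 + (-5 + 24)*(2 + 24))/(5*(2 + 24)) - (-1/2 + (1/8)*2) = (1/5)*(7 + 19*26)/26 - (-1/2 + 1/4) = (1/5)*(1/26)*(7 + 494) - 1*(-1/4) = (1/5)*(1/26)*501 + 1/4 = 501/130 + 1/4 = 1067/260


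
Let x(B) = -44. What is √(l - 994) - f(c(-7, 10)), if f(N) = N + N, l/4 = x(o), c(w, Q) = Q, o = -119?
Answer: -20 + 3*I*√130 ≈ -20.0 + 34.205*I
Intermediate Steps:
l = -176 (l = 4*(-44) = -176)
f(N) = 2*N
√(l - 994) - f(c(-7, 10)) = √(-176 - 994) - 2*10 = √(-1170) - 1*20 = 3*I*√130 - 20 = -20 + 3*I*√130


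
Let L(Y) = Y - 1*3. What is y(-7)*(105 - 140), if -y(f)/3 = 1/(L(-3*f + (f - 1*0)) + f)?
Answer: 105/4 ≈ 26.250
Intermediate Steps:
L(Y) = -3 + Y (L(Y) = Y - 3 = -3 + Y)
y(f) = -3/(-3 - f) (y(f) = -3/((-3 + (-3*f + (f - 1*0))) + f) = -3/((-3 + (-3*f + (f + 0))) + f) = -3/((-3 + (-3*f + f)) + f) = -3/((-3 - 2*f) + f) = -3/(-3 - f))
y(-7)*(105 - 140) = (3/(3 - 7))*(105 - 140) = (3/(-4))*(-35) = (3*(-¼))*(-35) = -¾*(-35) = 105/4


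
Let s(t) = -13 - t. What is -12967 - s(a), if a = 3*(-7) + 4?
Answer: -12971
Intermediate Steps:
a = -17 (a = -21 + 4 = -17)
-12967 - s(a) = -12967 - (-13 - 1*(-17)) = -12967 - (-13 + 17) = -12967 - 1*4 = -12967 - 4 = -12971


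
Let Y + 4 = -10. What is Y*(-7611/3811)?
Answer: 106554/3811 ≈ 27.960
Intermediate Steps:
Y = -14 (Y = -4 - 10 = -14)
Y*(-7611/3811) = -(-106554)/3811 = -14*(-7611/3811) = 106554/3811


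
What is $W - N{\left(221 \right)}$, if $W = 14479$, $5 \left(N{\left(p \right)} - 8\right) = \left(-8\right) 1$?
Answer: $\frac{72363}{5} \approx 14473.0$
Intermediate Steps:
$N{\left(p \right)} = \frac{32}{5}$ ($N{\left(p \right)} = 8 + \frac{\left(-8\right) 1}{5} = 8 + \frac{1}{5} \left(-8\right) = 8 - \frac{8}{5} = \frac{32}{5}$)
$W - N{\left(221 \right)} = 14479 - \frac{32}{5} = \frac{72363}{5}$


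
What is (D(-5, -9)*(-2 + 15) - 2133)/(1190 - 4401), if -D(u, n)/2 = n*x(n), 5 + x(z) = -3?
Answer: 4005/3211 ≈ 1.2473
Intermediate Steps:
x(z) = -8 (x(z) = -5 - 3 = -8)
D(u, n) = 16*n (D(u, n) = -2*n*(-8) = -(-16)*n = 16*n)
(D(-5, -9)*(-2 + 15) - 2133)/(1190 - 4401) = ((16*(-9))*(-2 + 15) - 2133)/(1190 - 4401) = (-144*13 - 2133)/(-3211) = (-1872 - 2133)*(-1/3211) = -4005*(-1/3211) = 4005/3211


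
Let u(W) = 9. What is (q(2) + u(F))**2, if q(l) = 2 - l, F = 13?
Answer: 81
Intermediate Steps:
(q(2) + u(F))**2 = ((2 - 1*2) + 9)**2 = ((2 - 2) + 9)**2 = (0 + 9)**2 = 9**2 = 81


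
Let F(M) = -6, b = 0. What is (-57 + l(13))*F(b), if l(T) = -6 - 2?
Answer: 390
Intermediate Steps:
l(T) = -8
(-57 + l(13))*F(b) = (-57 - 8)*(-6) = -65*(-6) = 390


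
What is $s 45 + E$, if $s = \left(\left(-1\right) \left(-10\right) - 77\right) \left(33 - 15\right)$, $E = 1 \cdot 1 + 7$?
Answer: $-54262$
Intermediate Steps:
$E = 8$ ($E = 1 + 7 = 8$)
$s = -1206$ ($s = \left(10 - 77\right) 18 = \left(-67\right) 18 = -1206$)
$s 45 + E = \left(-1206\right) 45 + 8 = -54270 + 8 = -54262$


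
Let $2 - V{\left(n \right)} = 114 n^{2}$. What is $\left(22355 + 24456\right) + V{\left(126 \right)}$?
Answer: $-1763051$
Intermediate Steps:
$V{\left(n \right)} = 2 - 114 n^{2}$
$\left(22355 + 24456\right) + V{\left(126 \right)} = \left(22355 + 24456\right) + \left(2 - 114 \cdot 126^{2}\right) = 46811 + \left(2 - 1809864\right) = 46811 - 1809862 = -1763051$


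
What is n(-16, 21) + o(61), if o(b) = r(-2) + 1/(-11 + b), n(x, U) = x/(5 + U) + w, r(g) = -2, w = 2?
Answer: -387/650 ≈ -0.59538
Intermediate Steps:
n(x, U) = 2 + x/(5 + U) (n(x, U) = x/(5 + U) + 2 = 2 + x/(5 + U))
o(b) = -2 + 1/(-11 + b)
n(-16, 21) + o(61) = (10 - 16 + 2*21)/(5 + 21) + (23 - 2*61)/(-11 + 61) = (10 - 16 + 42)/26 + (23 - 122)/50 = (1/26)*36 + (1/50)*(-99) = 18/13 - 99/50 = -387/650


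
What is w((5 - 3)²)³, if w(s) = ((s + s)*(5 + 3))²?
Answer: 68719476736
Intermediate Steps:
w(s) = 256*s² (w(s) = ((2*s)*8)² = (16*s)² = 256*s²)
w((5 - 3)²)³ = (256*((5 - 3)²)²)³ = (256*(2²)²)³ = (256*4²)³ = (256*16)³ = 4096³ = 68719476736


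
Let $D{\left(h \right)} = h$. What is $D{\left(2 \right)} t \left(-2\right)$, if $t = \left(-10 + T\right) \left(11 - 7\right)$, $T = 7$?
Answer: $48$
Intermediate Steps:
$t = -12$ ($t = \left(-10 + 7\right) \left(11 - 7\right) = \left(-3\right) 4 = -12$)
$D{\left(2 \right)} t \left(-2\right) = 2 \left(-12\right) \left(-2\right) = \left(-24\right) \left(-2\right) = 48$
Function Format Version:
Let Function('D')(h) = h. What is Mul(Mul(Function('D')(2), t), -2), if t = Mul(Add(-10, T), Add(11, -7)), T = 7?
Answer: 48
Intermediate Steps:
t = -12 (t = Mul(Add(-10, 7), Add(11, -7)) = Mul(-3, 4) = -12)
Mul(Mul(Function('D')(2), t), -2) = Mul(Mul(2, -12), -2) = Mul(-24, -2) = 48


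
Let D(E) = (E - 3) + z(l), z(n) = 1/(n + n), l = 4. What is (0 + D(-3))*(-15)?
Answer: 705/8 ≈ 88.125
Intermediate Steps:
z(n) = 1/(2*n)
D(E) = -23/8 + E (D(E) = (E - 3) + (½)/4 = (-3 + E) + (½)*(¼) = (-3 + E) + ⅛ = -23/8 + E)
(0 + D(-3))*(-15) = (0 + (-23/8 - 3))*(-15) = (0 - 47/8)*(-15) = -47/8*(-15) = 705/8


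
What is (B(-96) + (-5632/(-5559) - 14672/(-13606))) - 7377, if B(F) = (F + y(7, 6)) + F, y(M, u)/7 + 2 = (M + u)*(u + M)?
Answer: -241955317480/37817877 ≈ -6397.9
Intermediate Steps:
y(M, u) = -14 + 7*(M + u)**2 (y(M, u) = -14 + 7*((M + u)*(u + M)) = -14 + 7*((M + u)*(M + u)) = -14 + 7*(M + u)**2)
B(F) = 1169 + 2*F (B(F) = (F + (-14 + 7*(7 + 6)**2)) + F = (F + (-14 + 7*13**2)) + F = (F + (-14 + 7*169)) + F = (F + (-14 + 1183)) + F = (F + 1169) + F = (1169 + F) + F = 1169 + 2*F)
(B(-96) + (-5632/(-5559) - 14672/(-13606))) - 7377 = ((1169 + 2*(-96)) + (-5632/(-5559) - 14672/(-13606))) - 7377 = ((1169 - 192) + (-5632*(-1/5559) - 14672*(-1/13606))) - 7377 = (977 + (5632/5559 + 7336/6803)) - 7377 = (977 + 79095320/37817877) - 7377 = 37027161149/37817877 - 7377 = -241955317480/37817877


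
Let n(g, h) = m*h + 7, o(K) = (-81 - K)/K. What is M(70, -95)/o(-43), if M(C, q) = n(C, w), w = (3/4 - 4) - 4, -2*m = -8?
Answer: -473/19 ≈ -24.895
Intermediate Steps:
o(K) = (-81 - K)/K
m = 4 (m = -½*(-8) = 4)
w = -29/4 (w = (3*(¼) - 4) - 4 = (¾ - 4) - 4 = -13/4 - 4 = -29/4 ≈ -7.2500)
n(g, h) = 7 + 4*h (n(g, h) = 4*h + 7 = 7 + 4*h)
M(C, q) = -22 (M(C, q) = 7 + 4*(-29/4) = 7 - 29 = -22)
M(70, -95)/o(-43) = -22*(-43/(-81 - 1*(-43))) = -22*(-43/(-81 + 43)) = -22/((-1/43*(-38))) = -22/38/43 = -22*43/38 = -473/19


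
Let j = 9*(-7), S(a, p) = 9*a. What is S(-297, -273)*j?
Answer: 168399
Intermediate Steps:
j = -63
S(-297, -273)*j = (9*(-297))*(-63) = -2673*(-63) = 168399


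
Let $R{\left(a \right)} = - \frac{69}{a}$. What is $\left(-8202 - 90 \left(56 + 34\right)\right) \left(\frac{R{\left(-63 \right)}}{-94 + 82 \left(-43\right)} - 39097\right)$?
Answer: $\frac{8075342317471}{12670} \approx 6.3736 \cdot 10^{8}$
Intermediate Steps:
$\left(-8202 - 90 \left(56 + 34\right)\right) \left(\frac{R{\left(-63 \right)}}{-94 + 82 \left(-43\right)} - 39097\right) = \left(-8202 - 90 \left(56 + 34\right)\right) \left(\frac{\left(-69\right) \frac{1}{-63}}{-94 + 82 \left(-43\right)} - 39097\right) = \left(-8202 - 8100\right) \left(\frac{\left(-69\right) \left(- \frac{1}{63}\right)}{-94 - 3526} - 39097\right) = \left(-8202 - 8100\right) \left(\frac{23}{21 \left(-3620\right)} - 39097\right) = - 16302 \left(\frac{23}{21} \left(- \frac{1}{3620}\right) - 39097\right) = - 16302 \left(- \frac{23}{76020} - 39097\right) = \left(-16302\right) \left(- \frac{2972153963}{76020}\right) = \frac{8075342317471}{12670}$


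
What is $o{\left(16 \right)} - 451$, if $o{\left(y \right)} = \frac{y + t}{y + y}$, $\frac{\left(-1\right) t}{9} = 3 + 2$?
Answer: $- \frac{14461}{32} \approx -451.91$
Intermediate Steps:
$t = -45$ ($t = - 9 \left(3 + 2\right) = \left(-9\right) 5 = -45$)
$o{\left(y \right)} = \frac{-45 + y}{2 y}$ ($o{\left(y \right)} = \frac{y - 45}{y + y} = \frac{-45 + y}{2 y}$)
$o{\left(16 \right)} - 451 = \frac{-45 + 16}{2 \cdot 16} - 451 = \frac{1}{2} \cdot \frac{1}{16} \left(-29\right) - 451 = - \frac{29}{32} - 451 = - \frac{14461}{32}$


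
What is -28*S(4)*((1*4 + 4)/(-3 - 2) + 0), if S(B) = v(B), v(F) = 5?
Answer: 224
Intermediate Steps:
S(B) = 5
-28*S(4)*((1*4 + 4)/(-3 - 2) + 0) = -140*((1*4 + 4)/(-3 - 2) + 0) = -140*((4 + 4)/(-5) + 0) = -140*(8*(-⅕) + 0) = -140*(-8/5 + 0) = -140*(-8)/5 = -28*(-8) = 224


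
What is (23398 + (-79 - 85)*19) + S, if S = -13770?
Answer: 6512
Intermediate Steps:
(23398 + (-79 - 85)*19) + S = (23398 + (-79 - 85)*19) - 13770 = (23398 - 164*19) - 13770 = (23398 - 3116) - 13770 = 20282 - 13770 = 6512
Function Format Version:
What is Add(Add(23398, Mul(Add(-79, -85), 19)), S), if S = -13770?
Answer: 6512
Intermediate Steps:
Add(Add(23398, Mul(Add(-79, -85), 19)), S) = Add(Add(23398, Mul(Add(-79, -85), 19)), -13770) = Add(Add(23398, Mul(-164, 19)), -13770) = Add(Add(23398, -3116), -13770) = Add(20282, -13770) = 6512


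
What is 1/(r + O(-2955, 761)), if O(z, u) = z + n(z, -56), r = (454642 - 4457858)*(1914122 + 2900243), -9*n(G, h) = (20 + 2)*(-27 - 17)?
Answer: -9/173456487006187 ≈ -5.1886e-14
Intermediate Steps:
n(G, h) = 968/9 (n(G, h) = -(20 + 2)*(-27 - 17)/9 = -22*(-44)/9 = -⅑*(-968) = 968/9)
r = -19272942997840 (r = -4003216*4814365 = -19272942997840)
O(z, u) = 968/9 + z (O(z, u) = z + 968/9 = 968/9 + z)
1/(r + O(-2955, 761)) = 1/(-19272942997840 + (968/9 - 2955)) = 1/(-19272942997840 - 25627/9) = 1/(-173456487006187/9) = -9/173456487006187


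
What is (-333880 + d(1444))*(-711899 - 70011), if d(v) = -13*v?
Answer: 275742125320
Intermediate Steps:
(-333880 + d(1444))*(-711899 - 70011) = (-333880 - 13*1444)*(-711899 - 70011) = (-333880 - 18772)*(-781910) = -352652*(-781910) = 275742125320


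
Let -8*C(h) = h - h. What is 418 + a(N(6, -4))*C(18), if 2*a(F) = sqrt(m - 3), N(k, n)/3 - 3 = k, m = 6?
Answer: 418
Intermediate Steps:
N(k, n) = 9 + 3*k
C(h) = 0 (C(h) = -(h - h)/8 = -1/8*0 = 0)
a(F) = sqrt(3)/2 (a(F) = sqrt(6 - 3)/2 = sqrt(3)/2)
418 + a(N(6, -4))*C(18) = 418 + (sqrt(3)/2)*0 = 418 + 0 = 418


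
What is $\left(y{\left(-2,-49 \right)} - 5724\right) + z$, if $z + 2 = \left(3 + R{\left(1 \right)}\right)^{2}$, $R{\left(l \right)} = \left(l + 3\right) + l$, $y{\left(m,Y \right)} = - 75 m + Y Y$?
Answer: $-3111$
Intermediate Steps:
$y{\left(m,Y \right)} = Y^{2} - 75 m$ ($y{\left(m,Y \right)} = - 75 m + Y^{2} = Y^{2} - 75 m$)
$R{\left(l \right)} = 3 + 2 l$ ($R{\left(l \right)} = \left(3 + l\right) + l = 3 + 2 l$)
$z = 62$ ($z = -2 + \left(3 + \left(3 + 2 \cdot 1\right)\right)^{2} = -2 + \left(3 + \left(3 + 2\right)\right)^{2} = -2 + \left(3 + 5\right)^{2} = -2 + 8^{2} = -2 + 64 = 62$)
$\left(y{\left(-2,-49 \right)} - 5724\right) + z = \left(\left(\left(-49\right)^{2} - -150\right) - 5724\right) + 62 = \left(\left(2401 + 150\right) - 5724\right) + 62 = \left(2551 - 5724\right) + 62 = -3173 + 62 = -3111$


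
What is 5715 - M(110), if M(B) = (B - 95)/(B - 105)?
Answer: 5712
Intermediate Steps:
M(B) = (-95 + B)/(-105 + B)
5715 - M(110) = 5715 - (-95 + 110)/(-105 + 110) = 5715 - 15/5 = 5715 - 1*3 = 5715 - 3 = 5712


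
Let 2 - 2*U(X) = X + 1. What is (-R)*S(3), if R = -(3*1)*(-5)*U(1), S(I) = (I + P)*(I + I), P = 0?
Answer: 0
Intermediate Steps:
U(X) = ½ - X/2 (U(X) = 1 - (X + 1)/2 = 1 - (1 + X)/2 = 1 + (-½ - X/2) = ½ - X/2)
S(I) = 2*I² (S(I) = (I + 0)*(I + I) = I*(2*I) = 2*I²)
R = 0 (R = -(3*1)*(-5)*(½ - ½*1) = -3*(-5)*(½ - ½) = -(-15)*0 = -1*0 = 0)
(-R)*S(3) = (-1*0)*(2*3²) = 0*(2*9) = 0*18 = 0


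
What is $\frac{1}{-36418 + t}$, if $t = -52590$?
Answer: $- \frac{1}{89008} \approx -1.1235 \cdot 10^{-5}$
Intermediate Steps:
$\frac{1}{-36418 + t} = \frac{1}{-36418 - 52590} = \frac{1}{-89008} = - \frac{1}{89008}$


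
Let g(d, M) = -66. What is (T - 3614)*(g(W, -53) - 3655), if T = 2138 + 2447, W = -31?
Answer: -3613091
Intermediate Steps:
T = 4585
(T - 3614)*(g(W, -53) - 3655) = (4585 - 3614)*(-66 - 3655) = 971*(-3721) = -3613091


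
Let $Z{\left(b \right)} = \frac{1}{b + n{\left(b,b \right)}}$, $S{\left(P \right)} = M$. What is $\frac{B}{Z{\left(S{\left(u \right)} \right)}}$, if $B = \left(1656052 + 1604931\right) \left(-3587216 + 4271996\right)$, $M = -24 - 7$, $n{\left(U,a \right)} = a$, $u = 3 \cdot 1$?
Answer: $-138449468201880$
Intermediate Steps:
$u = 3$
$M = -31$ ($M = -24 - 7 = -31$)
$S{\left(P \right)} = -31$
$Z{\left(b \right)} = \frac{1}{2 b}$ ($Z{\left(b \right)} = \frac{1}{b + b} = \frac{1}{2 b}$)
$B = 2233055938740$ ($B = 3260983 \cdot 684780 = 2233055938740$)
$\frac{B}{Z{\left(S{\left(u \right)} \right)}} = \frac{2233055938740}{\frac{1}{2} \frac{1}{-31}} = \frac{2233055938740}{\frac{1}{2} \left(- \frac{1}{31}\right)} = \frac{2233055938740}{- \frac{1}{62}} = 2233055938740 \left(-62\right) = -138449468201880$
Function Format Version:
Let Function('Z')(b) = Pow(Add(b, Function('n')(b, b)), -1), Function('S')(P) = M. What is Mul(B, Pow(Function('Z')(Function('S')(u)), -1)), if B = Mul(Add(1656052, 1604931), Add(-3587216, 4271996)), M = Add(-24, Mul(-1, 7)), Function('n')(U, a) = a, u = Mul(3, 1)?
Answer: -138449468201880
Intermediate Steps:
u = 3
M = -31 (M = Add(-24, -7) = -31)
Function('S')(P) = -31
Function('Z')(b) = Mul(Rational(1, 2), Pow(b, -1)) (Function('Z')(b) = Pow(Add(b, b), -1) = Pow(Mul(2, b), -1) = Mul(Rational(1, 2), Pow(b, -1)))
B = 2233055938740 (B = Mul(3260983, 684780) = 2233055938740)
Mul(B, Pow(Function('Z')(Function('S')(u)), -1)) = Mul(2233055938740, Pow(Mul(Rational(1, 2), Pow(-31, -1)), -1)) = Mul(2233055938740, Pow(Mul(Rational(1, 2), Rational(-1, 31)), -1)) = Mul(2233055938740, Pow(Rational(-1, 62), -1)) = Mul(2233055938740, -62) = -138449468201880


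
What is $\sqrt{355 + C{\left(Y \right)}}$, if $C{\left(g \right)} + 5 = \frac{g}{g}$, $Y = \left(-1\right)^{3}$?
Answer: $3 \sqrt{39} \approx 18.735$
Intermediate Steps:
$Y = -1$
$C{\left(g \right)} = -4$ ($C{\left(g \right)} = -5 + \frac{g}{g} = -5 + 1 = -4$)
$\sqrt{355 + C{\left(Y \right)}} = \sqrt{355 - 4} = \sqrt{351} = 3 \sqrt{39}$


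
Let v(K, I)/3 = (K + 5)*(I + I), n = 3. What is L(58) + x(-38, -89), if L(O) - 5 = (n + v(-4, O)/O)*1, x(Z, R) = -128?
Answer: -114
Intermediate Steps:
v(K, I) = 6*I*(5 + K) (v(K, I) = 3*((K + 5)*(I + I)) = 3*((5 + K)*(2*I)) = 3*(2*I*(5 + K)) = 6*I*(5 + K))
L(O) = 14 (L(O) = 5 + (3 + (6*O*(5 - 4))/O)*1 = 5 + (3 + (6*O*1)/O)*1 = 5 + (3 + (6*O)/O)*1 = 5 + (3 + 6)*1 = 5 + 9*1 = 5 + 9 = 14)
L(58) + x(-38, -89) = 14 - 128 = -114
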